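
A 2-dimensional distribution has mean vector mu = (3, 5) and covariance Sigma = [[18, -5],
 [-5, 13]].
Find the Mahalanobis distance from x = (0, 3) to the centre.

Step 1 — centre the observation: (x - mu) = (-3, -2).

Step 2 — invert Sigma. det(Sigma) = 18·13 - (-5)² = 209.
  Sigma^{-1} = (1/det) · [[d, -b], [-b, a]] = [[0.0622, 0.0239],
 [0.0239, 0.0861]].

Step 3 — form the quadratic (x - mu)^T · Sigma^{-1} · (x - mu):
  Sigma^{-1} · (x - mu) = (-0.2344, -0.244).
  (x - mu)^T · [Sigma^{-1} · (x - mu)] = (-3)·(-0.2344) + (-2)·(-0.244) = 1.1914.

Step 4 — take square root: d = √(1.1914) ≈ 1.0915.

d(x, mu) = √(1.1914) ≈ 1.0915


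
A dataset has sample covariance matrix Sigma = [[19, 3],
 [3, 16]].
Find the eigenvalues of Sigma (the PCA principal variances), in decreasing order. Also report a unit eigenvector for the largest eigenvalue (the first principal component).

Step 1 — characteristic polynomial of 2×2 Sigma:
  det(Sigma - λI) = λ² - trace · λ + det = 0.
  trace = 19 + 16 = 35, det = 19·16 - (3)² = 295.
Step 2 — discriminant:
  Δ = trace² - 4·det = 1225 - 1180 = 45.
Step 3 — eigenvalues:
  λ = (trace ± √Δ)/2 = (35 ± 6.7082)/2,
  λ_1 = 20.8541,  λ_2 = 14.1459.

Step 4 — unit eigenvector for λ_1: solve (Sigma - λ_1 I)v = 0. First row:
  (19 - 20.8541)·v_x + (3)·v_y = 0, i.e. (-1.8541)·v_x + (3)·v_y = 0,
  so v ∝ (b, λ_1 - a) = (3, 1.8541) = u.
  ||u|| = √((3)² + (1.8541)²) = √(12.4377) ≈ 3.5267,
  v_1 = u/||u|| ≈ (0.8507, 0.5257) (||v_1|| = 1).

λ_1 = 20.8541,  λ_2 = 14.1459;  v_1 ≈ (0.8507, 0.5257)


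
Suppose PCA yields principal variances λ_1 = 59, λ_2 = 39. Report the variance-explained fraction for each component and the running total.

Step 1 — total variance = trace(Sigma) = Σ λ_i = 59 + 39 = 98.

Step 2 — fraction explained by component i = λ_i / Σ λ:
  PC1: 59/98 = 0.602
  PC2: 39/98 = 0.398

Step 3 — cumulative fraction after k components = (λ_1 + ... + λ_k) / Σ λ:
  k = 1: 59/98 = 0.602
  k = 2: (59 + 39)/98 = 98/98 = 1

Summary (fraction, with percent):

explained: PC1 0.602 (60.2%), PC2 0.398 (39.8%);  cumulative: 0.602, 1


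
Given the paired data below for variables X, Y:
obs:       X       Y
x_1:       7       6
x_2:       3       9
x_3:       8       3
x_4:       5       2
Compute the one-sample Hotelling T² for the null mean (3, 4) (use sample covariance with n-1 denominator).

Step 1 — sample mean vector:
  mean(X) = (7 + 3 + 8 + 5) / 4 = 23/4 = 5.75
  mean(Y) = (6 + 9 + 3 + 2) / 4 = 20/4 = 5
  x̄ = (5.75, 5),  deviation x̄ - mu_0 = (5.75, 5) - (3, 4) = (2.75, 1).

Step 2 — sample covariance matrix, S[i,j] = (1/(n-1)) · Σ_k (x_{k,i} - mean_i) · (x_{k,j} - mean_j), divisor n-1 = 3:
  S[X,X] = ((1.25)·(1.25) + (-2.75)·(-2.75) + (2.25)·(2.25) + (-0.75)·(-0.75)) / 3 = 14.75/3 = 4.9167
  S[X,Y] = ((1.25)·(1) + (-2.75)·(4) + (2.25)·(-2) + (-0.75)·(-3)) / 3 = -12/3 = -4
  S[Y,Y] = ((1)·(1) + (4)·(4) + (-2)·(-2) + (-3)·(-3)) / 3 = 30/3 = 10
  S = [[4.9167, -4],
 [-4, 10]].

Step 3 — invert S. det(S) = 4.9167·10 - (-4)² = 33.1667.
  S^{-1} = (1/det) · [[d, -b], [-b, a]] = [[0.3015, 0.1206],
 [0.1206, 0.1482]].

Step 4 — quadratic form (x̄ - mu_0)^T · S^{-1} · (x̄ - mu_0):
  S^{-1} · (x̄ - mu_0) = (0.9497, 0.4799),
  (x̄ - mu_0)^T · [...] = (2.75)·(0.9497) + (1)·(0.4799) = 3.0917.

Step 5 — scale by n: T² = 4 · 3.0917 = 12.3668.

T² ≈ 12.3668


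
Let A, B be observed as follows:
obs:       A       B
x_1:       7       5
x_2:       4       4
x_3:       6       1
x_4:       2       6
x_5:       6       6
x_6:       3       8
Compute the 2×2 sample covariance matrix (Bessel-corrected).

Step 1 — column means:
  mean(A) = (7 + 4 + 6 + 2 + 6 + 3) / 6 = 28/6 = 4.6667
  mean(B) = (5 + 4 + 1 + 6 + 6 + 8) / 6 = 30/6 = 5

Step 2 — sample covariance S[i,j] = (1/(n-1)) · Σ_k (x_{k,i} - mean_i) · (x_{k,j} - mean_j), with n-1 = 5.
  S[A,A] = ((2.3333)·(2.3333) + (-0.6667)·(-0.6667) + (1.3333)·(1.3333) + (-2.6667)·(-2.6667) + (1.3333)·(1.3333) + (-1.6667)·(-1.6667)) / 5 = 19.3333/5 = 3.8667
  S[A,B] = ((2.3333)·(0) + (-0.6667)·(-1) + (1.3333)·(-4) + (-2.6667)·(1) + (1.3333)·(1) + (-1.6667)·(3)) / 5 = -11/5 = -2.2
  S[B,B] = ((0)·(0) + (-1)·(-1) + (-4)·(-4) + (1)·(1) + (1)·(1) + (3)·(3)) / 5 = 28/5 = 5.6

S is symmetric (S[j,i] = S[i,j]). Assembling:

S = [[3.8667, -2.2],
 [-2.2, 5.6]]


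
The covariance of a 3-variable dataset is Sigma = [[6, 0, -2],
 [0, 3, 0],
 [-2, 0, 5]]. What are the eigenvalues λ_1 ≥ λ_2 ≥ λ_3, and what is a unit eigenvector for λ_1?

Step 1 — characteristic polynomial p(λ) = det(λI - Sigma) = λ³ - tr·λ² + c_1·λ - det, where tr = trace, c_1 = sum of the principal 2×2 minors, det = det(Sigma):
  tr = 6 + 3 + 5 = 14,
  c_1 = (6·3 - (0)²) + (6·5 - (-2)²) + (3·5 - (0)²) = 18 + 26 + 15 = 59,
  det = 6·(3·5 - (0)²) - (0)·((0)·5 - (0)·(-2)) + (-2)·((0)·(0) - 3·(-2)) = 6·(15) - (0)·(0) + (-2)·(6) = 78.
  So p(λ) = λ³ - 14λ² + 59λ - 78.
Step 2 — look for an integer root (rational root theorem: any rational root is an integer divisor of 78). Testing λ = 3:
  p(3) = 27 - 126 + 177 - 78 = 0  ✓
  Dividing out (λ - 3): p(λ) = (λ - 3)(λ² - 11λ + 26).
Step 3 — remaining eigenvalues from the quadratic λ² - 11λ + 26 = 0:
  Δ = 11² - 4·26 = 121 - 104 = 17,  λ = (11 ± √17)/2 = (11 ± 4.1231)/2 ≈ 7.5616 or 3.4384.
  Sorted: λ_1 = 7.5616,  λ_2 = 3.4384,  λ_3 = 3  (check: sum = 14 = tr ✓).

Step 4 — unit eigenvector for λ_1 ≈ 7.5616: v spans the null space of (Sigma - λ_1 I), whose rows are
  r_1 = (-1.5616, 0, -2),  r_2 = (0, -4.5616, 0),  r_3 = (-2, 0, -2.5616).
  v is orthogonal to every row, so take v ∝ r_1 × r_2 = ((0)·(0) - (-2)·(-4.5616), (-2)·(0) - (-1.5616)·(0), (-1.5616)·(-4.5616) - (0)·(0)) ≈ (-9.1231, 0, 7.1231).
  Rescale (multiply by -1 so the first nonzero entry is positive): u = (9.1231, 0, -7.1231).
  ||u|| = √((9.1231)² + (0)² + (-7.1231)²) = √(133.9697) ≈ 11.5745,  v_1 = u/||u|| ≈ (0.7882, 0, -0.6154) (||v_1|| = 1).

λ_1 = 7.5616,  λ_2 = 3.4384,  λ_3 = 3;  v_1 ≈ (0.7882, 0, -0.6154)


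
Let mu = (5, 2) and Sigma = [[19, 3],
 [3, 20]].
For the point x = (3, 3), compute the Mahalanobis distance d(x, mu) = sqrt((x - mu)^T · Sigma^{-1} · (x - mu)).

Step 1 — centre the observation: (x - mu) = (-2, 1).

Step 2 — invert Sigma. det(Sigma) = 19·20 - (3)² = 371.
  Sigma^{-1} = (1/det) · [[d, -b], [-b, a]] = [[0.0539, -0.0081],
 [-0.0081, 0.0512]].

Step 3 — form the quadratic (x - mu)^T · Sigma^{-1} · (x - mu):
  Sigma^{-1} · (x - mu) = (-0.1159, 0.0674).
  (x - mu)^T · [Sigma^{-1} · (x - mu)] = (-2)·(-0.1159) + (1)·(0.0674) = 0.2992.

Step 4 — take square root: d = √(0.2992) ≈ 0.547.

d(x, mu) = √(0.2992) ≈ 0.547


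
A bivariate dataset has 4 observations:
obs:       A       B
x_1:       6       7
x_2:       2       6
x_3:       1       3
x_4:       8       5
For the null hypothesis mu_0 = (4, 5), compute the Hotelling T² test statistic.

Step 1 — sample mean vector:
  mean(A) = (6 + 2 + 1 + 8) / 4 = 17/4 = 4.25
  mean(B) = (7 + 6 + 3 + 5) / 4 = 21/4 = 5.25
  x̄ = (4.25, 5.25),  deviation x̄ - mu_0 = (4.25, 5.25) - (4, 5) = (0.25, 0.25).

Step 2 — sample covariance matrix, S[i,j] = (1/(n-1)) · Σ_k (x_{k,i} - mean_i) · (x_{k,j} - mean_j), divisor n-1 = 3:
  S[A,A] = ((1.75)·(1.75) + (-2.25)·(-2.25) + (-3.25)·(-3.25) + (3.75)·(3.75)) / 3 = 32.75/3 = 10.9167
  S[A,B] = ((1.75)·(1.75) + (-2.25)·(0.75) + (-3.25)·(-2.25) + (3.75)·(-0.25)) / 3 = 7.75/3 = 2.5833
  S[B,B] = ((1.75)·(1.75) + (0.75)·(0.75) + (-2.25)·(-2.25) + (-0.25)·(-0.25)) / 3 = 8.75/3 = 2.9167
  S = [[10.9167, 2.5833],
 [2.5833, 2.9167]].

Step 3 — invert S. det(S) = 10.9167·2.9167 - (2.5833)² = 25.1667.
  S^{-1} = (1/det) · [[d, -b], [-b, a]] = [[0.1159, -0.1026],
 [-0.1026, 0.4338]].

Step 4 — quadratic form (x̄ - mu_0)^T · S^{-1} · (x̄ - mu_0):
  S^{-1} · (x̄ - mu_0) = (0.0033, 0.0828),
  (x̄ - mu_0)^T · [...] = (0.25)·(0.0033) + (0.25)·(0.0828) = 0.0215.

Step 5 — scale by n: T² = 4 · 0.0215 = 0.0861.

T² ≈ 0.0861


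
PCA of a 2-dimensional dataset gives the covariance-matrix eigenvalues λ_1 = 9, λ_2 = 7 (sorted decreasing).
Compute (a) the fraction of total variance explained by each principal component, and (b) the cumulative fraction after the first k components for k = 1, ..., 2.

Step 1 — total variance = trace(Sigma) = Σ λ_i = 9 + 7 = 16.

Step 2 — fraction explained by component i = λ_i / Σ λ:
  PC1: 9/16 = 0.5625
  PC2: 7/16 = 0.4375

Step 3 — cumulative fraction after k components = (λ_1 + ... + λ_k) / Σ λ:
  k = 1: 9/16 = 0.5625
  k = 2: (9 + 7)/16 = 16/16 = 1

Summary (fraction, with percent):

explained: PC1 0.5625 (56.25%), PC2 0.4375 (43.75%);  cumulative: 0.5625, 1


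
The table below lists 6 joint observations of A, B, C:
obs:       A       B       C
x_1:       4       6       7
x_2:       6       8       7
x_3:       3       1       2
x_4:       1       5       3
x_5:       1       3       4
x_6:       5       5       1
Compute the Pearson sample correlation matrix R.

Step 1 — column means:
  mean(A) = (4 + 6 + 3 + 1 + 1 + 5) / 6 = 20/6 = 3.3333
  mean(B) = (6 + 8 + 1 + 5 + 3 + 5) / 6 = 28/6 = 4.6667
  mean(C) = (7 + 7 + 2 + 3 + 4 + 1) / 6 = 24/6 = 4

Step 2 — sample variances and covariances s[i,j] = (1/(n-1)) · Σ_k (x_{k,i} - mean_i) · (x_{k,j} - mean_j), with n-1 = 5:
  s[A,A] = ((0.6667)·(0.6667) + (2.6667)·(2.6667) + (-0.3333)·(-0.3333) + (-2.3333)·(-2.3333) + (-2.3333)·(-2.3333) + (1.6667)·(1.6667)) / 5 = 21.3333/5 = 4.2667
  s[A,B] = ((0.6667)·(1.3333) + (2.6667)·(3.3333) + (-0.3333)·(-3.6667) + (-2.3333)·(0.3333) + (-2.3333)·(-1.6667) + (1.6667)·(0.3333)) / 5 = 14.6667/5 = 2.9333
  s[A,C] = ((0.6667)·(3) + (2.6667)·(3) + (-0.3333)·(-2) + (-2.3333)·(-1) + (-2.3333)·(0) + (1.6667)·(-3)) / 5 = 8/5 = 1.6
  s[B,B] = ((1.3333)·(1.3333) + (3.3333)·(3.3333) + (-3.6667)·(-3.6667) + (0.3333)·(0.3333) + (-1.6667)·(-1.6667) + (0.3333)·(0.3333)) / 5 = 29.3333/5 = 5.8667
  s[B,C] = ((1.3333)·(3) + (3.3333)·(3) + (-3.6667)·(-2) + (0.3333)·(-1) + (-1.6667)·(0) + (0.3333)·(-3)) / 5 = 20/5 = 4
  s[C,C] = ((3)·(3) + (3)·(3) + (-2)·(-2) + (-1)·(-1) + (0)·(0) + (-3)·(-3)) / 5 = 32/5 = 6.4
  Sample standard deviations s_i = √(s[i,i]):
  s(A) = √(4.2667) = 2.0656
  s(B) = √(5.8667) = 2.4221
  s(C) = √(6.4) = 2.5298

Step 3 — r_{ij} = s_{ij} / (s_i · s_j):
  r[A,A] = 1 (diagonal).
  r[A,B] = 2.9333 / (2.0656 · 2.4221) = 2.9333 / 5.0031 = 0.5863
  r[A,C] = 1.6 / (2.0656 · 2.5298) = 1.6 / 5.2256 = 0.3062
  r[B,B] = 1 (diagonal).
  r[B,C] = 4 / (2.4221 · 2.5298) = 4 / 6.1275 = 0.6528
  r[C,C] = 1 (diagonal).

R is symmetric with unit diagonal. Assembling:

R = [[1, 0.5863, 0.3062],
 [0.5863, 1, 0.6528],
 [0.3062, 0.6528, 1]]


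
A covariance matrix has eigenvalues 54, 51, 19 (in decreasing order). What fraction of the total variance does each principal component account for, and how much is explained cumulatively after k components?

Step 1 — total variance = trace(Sigma) = Σ λ_i = 54 + 51 + 19 = 124.

Step 2 — fraction explained by component i = λ_i / Σ λ:
  PC1: 54/124 = 0.4355
  PC2: 51/124 = 0.4113
  PC3: 19/124 = 0.1532

Step 3 — cumulative fraction after k components = (λ_1 + ... + λ_k) / Σ λ:
  k = 1: 54/124 = 0.4355
  k = 2: (54 + 51)/124 = 105/124 = 0.8468
  k = 3: (54 + 51 + 19)/124 = 124/124 = 1

Summary (fraction, with percent):

explained: PC1 0.4355 (43.55%), PC2 0.4113 (41.13%), PC3 0.1532 (15.32%);  cumulative: 0.4355, 0.8468, 1


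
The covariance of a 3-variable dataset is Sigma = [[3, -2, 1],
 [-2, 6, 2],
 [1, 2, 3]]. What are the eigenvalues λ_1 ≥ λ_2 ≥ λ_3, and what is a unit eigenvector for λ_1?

Step 1 — characteristic polynomial p(λ) = det(λI - Sigma) = λ³ - tr·λ² + c_1·λ - det, where tr = trace, c_1 = sum of the principal 2×2 minors, det = det(Sigma):
  tr = 3 + 6 + 3 = 12,
  c_1 = (3·6 - (-2)²) + (3·3 - (1)²) + (6·3 - (2)²) = 14 + 8 + 14 = 36,
  det = 3·(6·3 - (2)²) - (-2)·((-2)·3 - (2)·(1)) + (1)·((-2)·(2) - 6·(1)) = 3·(14) - (-2)·(-8) + (1)·(-10) = 16.
  So p(λ) = λ³ - 12λ² + 36λ - 16.
Step 2 — look for an integer root (rational root theorem: any rational root is an integer divisor of 16). Testing λ = 4:
  p(4) = 64 - 192 + 144 - 16 = 0  ✓
  Dividing out (λ - 4): p(λ) = (λ - 4)(λ² - 8λ + 4).
Step 3 — remaining eigenvalues from the quadratic λ² - 8λ + 4 = 0:
  Δ = 8² - 4·4 = 64 - 16 = 48,  λ = (8 ± √48)/2 = (8 ± 6.9282)/2 ≈ 7.4641 or 0.5359.
  Sorted: λ_1 = 7.4641,  λ_2 = 4,  λ_3 = 0.5359  (check: sum = 12 = tr ✓).

Step 4 — unit eigenvector for λ_1 ≈ 7.4641: v spans the null space of (Sigma - λ_1 I), whose rows are
  r_1 = (-4.4641, -2, 1),  r_2 = (-2, -1.4641, 2),  r_3 = (1, 2, -4.4641).
  v is orthogonal to every row, so take v ∝ r_1 × r_2 = ((-2)·(2) - (1)·(-1.4641), (1)·(-2) - (-4.4641)·(2), (-4.4641)·(-1.4641) - (-2)·(-2)) ≈ (-2.5359, 6.9282, 2.5359).
  Rescale (multiply by -1 so the first nonzero entry is positive): u = (2.5359, -6.9282, -2.5359).
  ||u|| = √((2.5359)² + (-6.9282)² + (-2.5359)²) = √(60.8616) ≈ 7.8014,  v_1 = u/||u|| ≈ (0.3251, -0.8881, -0.3251) (||v_1|| = 1).

λ_1 = 7.4641,  λ_2 = 4,  λ_3 = 0.5359;  v_1 ≈ (0.3251, -0.8881, -0.3251)


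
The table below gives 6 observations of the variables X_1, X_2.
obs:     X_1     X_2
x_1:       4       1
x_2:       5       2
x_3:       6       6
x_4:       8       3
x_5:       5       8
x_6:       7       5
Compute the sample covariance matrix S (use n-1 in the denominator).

Step 1 — column means:
  mean(X_1) = (4 + 5 + 6 + 8 + 5 + 7) / 6 = 35/6 = 5.8333
  mean(X_2) = (1 + 2 + 6 + 3 + 8 + 5) / 6 = 25/6 = 4.1667

Step 2 — sample covariance S[i,j] = (1/(n-1)) · Σ_k (x_{k,i} - mean_i) · (x_{k,j} - mean_j), with n-1 = 5.
  S[X_1,X_1] = ((-1.8333)·(-1.8333) + (-0.8333)·(-0.8333) + (0.1667)·(0.1667) + (2.1667)·(2.1667) + (-0.8333)·(-0.8333) + (1.1667)·(1.1667)) / 5 = 10.8333/5 = 2.1667
  S[X_1,X_2] = ((-1.8333)·(-3.1667) + (-0.8333)·(-2.1667) + (0.1667)·(1.8333) + (2.1667)·(-1.1667) + (-0.8333)·(3.8333) + (1.1667)·(0.8333)) / 5 = 3.1667/5 = 0.6333
  S[X_2,X_2] = ((-3.1667)·(-3.1667) + (-2.1667)·(-2.1667) + (1.8333)·(1.8333) + (-1.1667)·(-1.1667) + (3.8333)·(3.8333) + (0.8333)·(0.8333)) / 5 = 34.8333/5 = 6.9667

S is symmetric (S[j,i] = S[i,j]). Assembling:

S = [[2.1667, 0.6333],
 [0.6333, 6.9667]]


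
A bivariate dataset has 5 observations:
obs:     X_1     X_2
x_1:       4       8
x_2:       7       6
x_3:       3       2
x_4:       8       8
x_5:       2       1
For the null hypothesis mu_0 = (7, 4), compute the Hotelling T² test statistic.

Step 1 — sample mean vector:
  mean(X_1) = (4 + 7 + 3 + 8 + 2) / 5 = 24/5 = 4.8
  mean(X_2) = (8 + 6 + 2 + 8 + 1) / 5 = 25/5 = 5
  x̄ = (4.8, 5),  deviation x̄ - mu_0 = (4.8, 5) - (7, 4) = (-2.2, 1).

Step 2 — sample covariance matrix, S[i,j] = (1/(n-1)) · Σ_k (x_{k,i} - mean_i) · (x_{k,j} - mean_j), divisor n-1 = 4:
  S[X_1,X_1] = ((-0.8)·(-0.8) + (2.2)·(2.2) + (-1.8)·(-1.8) + (3.2)·(3.2) + (-2.8)·(-2.8)) / 4 = 26.8/4 = 6.7
  S[X_1,X_2] = ((-0.8)·(3) + (2.2)·(1) + (-1.8)·(-3) + (3.2)·(3) + (-2.8)·(-4)) / 4 = 26/4 = 6.5
  S[X_2,X_2] = ((3)·(3) + (1)·(1) + (-3)·(-3) + (3)·(3) + (-4)·(-4)) / 4 = 44/4 = 11
  S = [[6.7, 6.5],
 [6.5, 11]].

Step 3 — invert S. det(S) = 6.7·11 - (6.5)² = 31.45.
  S^{-1} = (1/det) · [[d, -b], [-b, a]] = [[0.3498, -0.2067],
 [-0.2067, 0.213]].

Step 4 — quadratic form (x̄ - mu_0)^T · S^{-1} · (x̄ - mu_0):
  S^{-1} · (x̄ - mu_0) = (-0.9762, 0.6677),
  (x̄ - mu_0)^T · [...] = (-2.2)·(-0.9762) + (1)·(0.6677) = 2.8153.

Step 5 — scale by n: T² = 5 · 2.8153 = 14.0763.

T² ≈ 14.0763


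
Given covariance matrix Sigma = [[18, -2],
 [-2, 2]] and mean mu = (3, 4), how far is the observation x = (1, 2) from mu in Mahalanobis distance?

Step 1 — centre the observation: (x - mu) = (-2, -2).

Step 2 — invert Sigma. det(Sigma) = 18·2 - (-2)² = 32.
  Sigma^{-1} = (1/det) · [[d, -b], [-b, a]] = [[0.0625, 0.0625],
 [0.0625, 0.5625]].

Step 3 — form the quadratic (x - mu)^T · Sigma^{-1} · (x - mu):
  Sigma^{-1} · (x - mu) = (-0.25, -1.25).
  (x - mu)^T · [Sigma^{-1} · (x - mu)] = (-2)·(-0.25) + (-2)·(-1.25) = 3.

Step 4 — take square root: d = √(3) ≈ 1.7321.

d(x, mu) = √(3) ≈ 1.7321


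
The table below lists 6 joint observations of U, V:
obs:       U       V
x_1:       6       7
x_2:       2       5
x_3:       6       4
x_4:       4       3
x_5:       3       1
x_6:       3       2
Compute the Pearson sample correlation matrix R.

Step 1 — column means:
  mean(U) = (6 + 2 + 6 + 4 + 3 + 3) / 6 = 24/6 = 4
  mean(V) = (7 + 5 + 4 + 3 + 1 + 2) / 6 = 22/6 = 3.6667

Step 2 — sample variances and covariances s[i,j] = (1/(n-1)) · Σ_k (x_{k,i} - mean_i) · (x_{k,j} - mean_j), with n-1 = 5:
  s[U,U] = ((2)·(2) + (-2)·(-2) + (2)·(2) + (0)·(0) + (-1)·(-1) + (-1)·(-1)) / 5 = 14/5 = 2.8
  s[U,V] = ((2)·(3.3333) + (-2)·(1.3333) + (2)·(0.3333) + (0)·(-0.6667) + (-1)·(-2.6667) + (-1)·(-1.6667)) / 5 = 9/5 = 1.8
  s[V,V] = ((3.3333)·(3.3333) + (1.3333)·(1.3333) + (0.3333)·(0.3333) + (-0.6667)·(-0.6667) + (-2.6667)·(-2.6667) + (-1.6667)·(-1.6667)) / 5 = 23.3333/5 = 4.6667
  Sample standard deviations s_i = √(s[i,i]):
  s(U) = √(2.8) = 1.6733
  s(V) = √(4.6667) = 2.1602

Step 3 — r_{ij} = s_{ij} / (s_i · s_j):
  r[U,U] = 1 (diagonal).
  r[U,V] = 1.8 / (1.6733 · 2.1602) = 1.8 / 3.6148 = 0.498
  r[V,V] = 1 (diagonal).

R is symmetric with unit diagonal. Assembling:

R = [[1, 0.498],
 [0.498, 1]]


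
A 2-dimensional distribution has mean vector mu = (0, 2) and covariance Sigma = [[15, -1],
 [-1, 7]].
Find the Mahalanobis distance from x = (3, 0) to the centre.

Step 1 — centre the observation: (x - mu) = (3, -2).

Step 2 — invert Sigma. det(Sigma) = 15·7 - (-1)² = 104.
  Sigma^{-1} = (1/det) · [[d, -b], [-b, a]] = [[0.0673, 0.0096],
 [0.0096, 0.1442]].

Step 3 — form the quadratic (x - mu)^T · Sigma^{-1} · (x - mu):
  Sigma^{-1} · (x - mu) = (0.1827, -0.2596).
  (x - mu)^T · [Sigma^{-1} · (x - mu)] = (3)·(0.1827) + (-2)·(-0.2596) = 1.0673.

Step 4 — take square root: d = √(1.0673) ≈ 1.0331.

d(x, mu) = √(1.0673) ≈ 1.0331


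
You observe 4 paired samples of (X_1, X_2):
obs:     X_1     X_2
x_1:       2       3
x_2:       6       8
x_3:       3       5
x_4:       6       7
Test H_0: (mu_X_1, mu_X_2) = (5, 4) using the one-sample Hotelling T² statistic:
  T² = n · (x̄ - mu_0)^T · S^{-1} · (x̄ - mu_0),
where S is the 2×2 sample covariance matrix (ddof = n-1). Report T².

Step 1 — sample mean vector:
  mean(X_1) = (2 + 6 + 3 + 6) / 4 = 17/4 = 4.25
  mean(X_2) = (3 + 8 + 5 + 7) / 4 = 23/4 = 5.75
  x̄ = (4.25, 5.75),  deviation x̄ - mu_0 = (4.25, 5.75) - (5, 4) = (-0.75, 1.75).

Step 2 — sample covariance matrix, S[i,j] = (1/(n-1)) · Σ_k (x_{k,i} - mean_i) · (x_{k,j} - mean_j), divisor n-1 = 3:
  S[X_1,X_1] = ((-2.25)·(-2.25) + (1.75)·(1.75) + (-1.25)·(-1.25) + (1.75)·(1.75)) / 3 = 12.75/3 = 4.25
  S[X_1,X_2] = ((-2.25)·(-2.75) + (1.75)·(2.25) + (-1.25)·(-0.75) + (1.75)·(1.25)) / 3 = 13.25/3 = 4.4167
  S[X_2,X_2] = ((-2.75)·(-2.75) + (2.25)·(2.25) + (-0.75)·(-0.75) + (1.25)·(1.25)) / 3 = 14.75/3 = 4.9167
  S = [[4.25, 4.4167],
 [4.4167, 4.9167]].

Step 3 — invert S. det(S) = 4.25·4.9167 - (4.4167)² = 1.3889.
  S^{-1} = (1/det) · [[d, -b], [-b, a]] = [[3.54, -3.18],
 [-3.18, 3.06]].

Step 4 — quadratic form (x̄ - mu_0)^T · S^{-1} · (x̄ - mu_0):
  S^{-1} · (x̄ - mu_0) = (-8.22, 7.74),
  (x̄ - mu_0)^T · [...] = (-0.75)·(-8.22) + (1.75)·(7.74) = 19.71.

Step 5 — scale by n: T² = 4 · 19.71 = 78.84.

T² ≈ 78.84


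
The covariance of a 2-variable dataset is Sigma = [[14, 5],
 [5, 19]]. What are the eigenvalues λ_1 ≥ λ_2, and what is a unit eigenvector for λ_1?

Step 1 — characteristic polynomial of 2×2 Sigma:
  det(Sigma - λI) = λ² - trace · λ + det = 0.
  trace = 14 + 19 = 33, det = 14·19 - (5)² = 241.
Step 2 — discriminant:
  Δ = trace² - 4·det = 1089 - 964 = 125.
Step 3 — eigenvalues:
  λ = (trace ± √Δ)/2 = (33 ± 11.1803)/2,
  λ_1 = 22.0902,  λ_2 = 10.9098.

Step 4 — unit eigenvector for λ_1: solve (Sigma - λ_1 I)v = 0. First row:
  (14 - 22.0902)·v_x + (5)·v_y = 0, i.e. (-8.0902)·v_x + (5)·v_y = 0,
  so v ∝ (b, λ_1 - a) = (5, 8.0902) = u.
  ||u|| = √((5)² + (8.0902)²) = √(90.4508) ≈ 9.5106,
  v_1 = u/||u|| ≈ (0.5257, 0.8507) (||v_1|| = 1).

λ_1 = 22.0902,  λ_2 = 10.9098;  v_1 ≈ (0.5257, 0.8507)


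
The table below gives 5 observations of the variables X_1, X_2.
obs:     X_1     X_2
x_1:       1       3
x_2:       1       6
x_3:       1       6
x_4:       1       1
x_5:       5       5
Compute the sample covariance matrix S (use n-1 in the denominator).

Step 1 — column means:
  mean(X_1) = (1 + 1 + 1 + 1 + 5) / 5 = 9/5 = 1.8
  mean(X_2) = (3 + 6 + 6 + 1 + 5) / 5 = 21/5 = 4.2

Step 2 — sample covariance S[i,j] = (1/(n-1)) · Σ_k (x_{k,i} - mean_i) · (x_{k,j} - mean_j), with n-1 = 4.
  S[X_1,X_1] = ((-0.8)·(-0.8) + (-0.8)·(-0.8) + (-0.8)·(-0.8) + (-0.8)·(-0.8) + (3.2)·(3.2)) / 4 = 12.8/4 = 3.2
  S[X_1,X_2] = ((-0.8)·(-1.2) + (-0.8)·(1.8) + (-0.8)·(1.8) + (-0.8)·(-3.2) + (3.2)·(0.8)) / 4 = 3.2/4 = 0.8
  S[X_2,X_2] = ((-1.2)·(-1.2) + (1.8)·(1.8) + (1.8)·(1.8) + (-3.2)·(-3.2) + (0.8)·(0.8)) / 4 = 18.8/4 = 4.7

S is symmetric (S[j,i] = S[i,j]). Assembling:

S = [[3.2, 0.8],
 [0.8, 4.7]]


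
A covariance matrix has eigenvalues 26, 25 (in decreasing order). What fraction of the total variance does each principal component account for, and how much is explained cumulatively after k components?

Step 1 — total variance = trace(Sigma) = Σ λ_i = 26 + 25 = 51.

Step 2 — fraction explained by component i = λ_i / Σ λ:
  PC1: 26/51 = 0.5098
  PC2: 25/51 = 0.4902

Step 3 — cumulative fraction after k components = (λ_1 + ... + λ_k) / Σ λ:
  k = 1: 26/51 = 0.5098
  k = 2: (26 + 25)/51 = 51/51 = 1

Summary (fraction, with percent):

explained: PC1 0.5098 (50.98%), PC2 0.4902 (49.02%);  cumulative: 0.5098, 1


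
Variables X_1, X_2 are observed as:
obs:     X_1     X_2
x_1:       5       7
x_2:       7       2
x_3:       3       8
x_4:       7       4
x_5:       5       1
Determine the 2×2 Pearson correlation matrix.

Step 1 — column means:
  mean(X_1) = (5 + 7 + 3 + 7 + 5) / 5 = 27/5 = 5.4
  mean(X_2) = (7 + 2 + 8 + 4 + 1) / 5 = 22/5 = 4.4

Step 2 — sample variances and covariances s[i,j] = (1/(n-1)) · Σ_k (x_{k,i} - mean_i) · (x_{k,j} - mean_j), with n-1 = 4:
  s[X_1,X_1] = ((-0.4)·(-0.4) + (1.6)·(1.6) + (-2.4)·(-2.4) + (1.6)·(1.6) + (-0.4)·(-0.4)) / 4 = 11.2/4 = 2.8
  s[X_1,X_2] = ((-0.4)·(2.6) + (1.6)·(-2.4) + (-2.4)·(3.6) + (1.6)·(-0.4) + (-0.4)·(-3.4)) / 4 = -12.8/4 = -3.2
  s[X_2,X_2] = ((2.6)·(2.6) + (-2.4)·(-2.4) + (3.6)·(3.6) + (-0.4)·(-0.4) + (-3.4)·(-3.4)) / 4 = 37.2/4 = 9.3
  Sample standard deviations s_i = √(s[i,i]):
  s(X_1) = √(2.8) = 1.6733
  s(X_2) = √(9.3) = 3.0496

Step 3 — r_{ij} = s_{ij} / (s_i · s_j):
  r[X_1,X_1] = 1 (diagonal).
  r[X_1,X_2] = -3.2 / (1.6733 · 3.0496) = -3.2 / 5.1029 = -0.6271
  r[X_2,X_2] = 1 (diagonal).

R is symmetric with unit diagonal. Assembling:

R = [[1, -0.6271],
 [-0.6271, 1]]


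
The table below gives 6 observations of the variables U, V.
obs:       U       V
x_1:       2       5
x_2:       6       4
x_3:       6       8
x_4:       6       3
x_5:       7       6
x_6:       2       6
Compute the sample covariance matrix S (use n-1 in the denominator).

Step 1 — column means:
  mean(U) = (2 + 6 + 6 + 6 + 7 + 2) / 6 = 29/6 = 4.8333
  mean(V) = (5 + 4 + 8 + 3 + 6 + 6) / 6 = 32/6 = 5.3333

Step 2 — sample covariance S[i,j] = (1/(n-1)) · Σ_k (x_{k,i} - mean_i) · (x_{k,j} - mean_j), with n-1 = 5.
  S[U,U] = ((-2.8333)·(-2.8333) + (1.1667)·(1.1667) + (1.1667)·(1.1667) + (1.1667)·(1.1667) + (2.1667)·(2.1667) + (-2.8333)·(-2.8333)) / 5 = 24.8333/5 = 4.9667
  S[U,V] = ((-2.8333)·(-0.3333) + (1.1667)·(-1.3333) + (1.1667)·(2.6667) + (1.1667)·(-2.3333) + (2.1667)·(0.6667) + (-2.8333)·(0.6667)) / 5 = -0.6667/5 = -0.1333
  S[V,V] = ((-0.3333)·(-0.3333) + (-1.3333)·(-1.3333) + (2.6667)·(2.6667) + (-2.3333)·(-2.3333) + (0.6667)·(0.6667) + (0.6667)·(0.6667)) / 5 = 15.3333/5 = 3.0667

S is symmetric (S[j,i] = S[i,j]). Assembling:

S = [[4.9667, -0.1333],
 [-0.1333, 3.0667]]


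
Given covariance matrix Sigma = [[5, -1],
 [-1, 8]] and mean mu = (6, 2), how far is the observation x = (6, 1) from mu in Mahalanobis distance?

Step 1 — centre the observation: (x - mu) = (0, -1).

Step 2 — invert Sigma. det(Sigma) = 5·8 - (-1)² = 39.
  Sigma^{-1} = (1/det) · [[d, -b], [-b, a]] = [[0.2051, 0.0256],
 [0.0256, 0.1282]].

Step 3 — form the quadratic (x - mu)^T · Sigma^{-1} · (x - mu):
  Sigma^{-1} · (x - mu) = (-0.0256, -0.1282).
  (x - mu)^T · [Sigma^{-1} · (x - mu)] = (0)·(-0.0256) + (-1)·(-0.1282) = 0.1282.

Step 4 — take square root: d = √(0.1282) ≈ 0.3581.

d(x, mu) = √(0.1282) ≈ 0.3581


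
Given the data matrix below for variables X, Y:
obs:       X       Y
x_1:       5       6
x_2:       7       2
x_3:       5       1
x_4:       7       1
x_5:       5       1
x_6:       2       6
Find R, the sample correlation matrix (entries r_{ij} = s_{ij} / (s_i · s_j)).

Step 1 — column means:
  mean(X) = (5 + 7 + 5 + 7 + 5 + 2) / 6 = 31/6 = 5.1667
  mean(Y) = (6 + 2 + 1 + 1 + 1 + 6) / 6 = 17/6 = 2.8333

Step 2 — sample variances and covariances s[i,j] = (1/(n-1)) · Σ_k (x_{k,i} - mean_i) · (x_{k,j} - mean_j), with n-1 = 5:
  s[X,X] = ((-0.1667)·(-0.1667) + (1.8333)·(1.8333) + (-0.1667)·(-0.1667) + (1.8333)·(1.8333) + (-0.1667)·(-0.1667) + (-3.1667)·(-3.1667)) / 5 = 16.8333/5 = 3.3667
  s[X,Y] = ((-0.1667)·(3.1667) + (1.8333)·(-0.8333) + (-0.1667)·(-1.8333) + (1.8333)·(-1.8333) + (-0.1667)·(-1.8333) + (-3.1667)·(3.1667)) / 5 = -14.8333/5 = -2.9667
  s[Y,Y] = ((3.1667)·(3.1667) + (-0.8333)·(-0.8333) + (-1.8333)·(-1.8333) + (-1.8333)·(-1.8333) + (-1.8333)·(-1.8333) + (3.1667)·(3.1667)) / 5 = 30.8333/5 = 6.1667
  Sample standard deviations s_i = √(s[i,i]):
  s(X) = √(3.3667) = 1.8348
  s(Y) = √(6.1667) = 2.4833

Step 3 — r_{ij} = s_{ij} / (s_i · s_j):
  r[X,X] = 1 (diagonal).
  r[X,Y] = -2.9667 / (1.8348 · 2.4833) = -2.9667 / 4.5564 = -0.6511
  r[Y,Y] = 1 (diagonal).

R is symmetric with unit diagonal. Assembling:

R = [[1, -0.6511],
 [-0.6511, 1]]


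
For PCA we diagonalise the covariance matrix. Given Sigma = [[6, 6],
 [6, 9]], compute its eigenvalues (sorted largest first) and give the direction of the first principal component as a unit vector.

Step 1 — characteristic polynomial of 2×2 Sigma:
  det(Sigma - λI) = λ² - trace · λ + det = 0.
  trace = 6 + 9 = 15, det = 6·9 - (6)² = 18.
Step 2 — discriminant:
  Δ = trace² - 4·det = 225 - 72 = 153.
Step 3 — eigenvalues:
  λ = (trace ± √Δ)/2 = (15 ± 12.3693)/2,
  λ_1 = 13.6847,  λ_2 = 1.3153.

Step 4 — unit eigenvector for λ_1: solve (Sigma - λ_1 I)v = 0. First row:
  (6 - 13.6847)·v_x + (6)·v_y = 0, i.e. (-7.6847)·v_x + (6)·v_y = 0,
  so v ∝ (b, λ_1 - a) = (6, 7.6847) = u.
  ||u|| = √((6)² + (7.6847)²) = √(95.054) ≈ 9.7496,
  v_1 = u/||u|| ≈ (0.6154, 0.7882) (||v_1|| = 1).

λ_1 = 13.6847,  λ_2 = 1.3153;  v_1 ≈ (0.6154, 0.7882)


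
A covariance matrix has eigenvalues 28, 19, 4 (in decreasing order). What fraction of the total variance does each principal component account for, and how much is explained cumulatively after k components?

Step 1 — total variance = trace(Sigma) = Σ λ_i = 28 + 19 + 4 = 51.

Step 2 — fraction explained by component i = λ_i / Σ λ:
  PC1: 28/51 = 0.549
  PC2: 19/51 = 0.3725
  PC3: 4/51 = 0.0784

Step 3 — cumulative fraction after k components = (λ_1 + ... + λ_k) / Σ λ:
  k = 1: 28/51 = 0.549
  k = 2: (28 + 19)/51 = 47/51 = 0.9216
  k = 3: (28 + 19 + 4)/51 = 51/51 = 1

Summary (fraction, with percent):

explained: PC1 0.549 (54.9%), PC2 0.3725 (37.25%), PC3 0.0784 (7.84%);  cumulative: 0.549, 0.9216, 1


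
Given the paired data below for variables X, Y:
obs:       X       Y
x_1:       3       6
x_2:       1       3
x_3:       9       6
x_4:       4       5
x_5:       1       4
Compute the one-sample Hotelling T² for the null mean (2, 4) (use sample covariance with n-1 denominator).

Step 1 — sample mean vector:
  mean(X) = (3 + 1 + 9 + 4 + 1) / 5 = 18/5 = 3.6
  mean(Y) = (6 + 3 + 6 + 5 + 4) / 5 = 24/5 = 4.8
  x̄ = (3.6, 4.8),  deviation x̄ - mu_0 = (3.6, 4.8) - (2, 4) = (1.6, 0.8).

Step 2 — sample covariance matrix, S[i,j] = (1/(n-1)) · Σ_k (x_{k,i} - mean_i) · (x_{k,j} - mean_j), divisor n-1 = 4:
  S[X,X] = ((-0.6)·(-0.6) + (-2.6)·(-2.6) + (5.4)·(5.4) + (0.4)·(0.4) + (-2.6)·(-2.6)) / 4 = 43.2/4 = 10.8
  S[X,Y] = ((-0.6)·(1.2) + (-2.6)·(-1.8) + (5.4)·(1.2) + (0.4)·(0.2) + (-2.6)·(-0.8)) / 4 = 12.6/4 = 3.15
  S[Y,Y] = ((1.2)·(1.2) + (-1.8)·(-1.8) + (1.2)·(1.2) + (0.2)·(0.2) + (-0.8)·(-0.8)) / 4 = 6.8/4 = 1.7
  S = [[10.8, 3.15],
 [3.15, 1.7]].

Step 3 — invert S. det(S) = 10.8·1.7 - (3.15)² = 8.4375.
  S^{-1} = (1/det) · [[d, -b], [-b, a]] = [[0.2015, -0.3733],
 [-0.3733, 1.28]].

Step 4 — quadratic form (x̄ - mu_0)^T · S^{-1} · (x̄ - mu_0):
  S^{-1} · (x̄ - mu_0) = (0.0237, 0.4267),
  (x̄ - mu_0)^T · [...] = (1.6)·(0.0237) + (0.8)·(0.4267) = 0.3793.

Step 5 — scale by n: T² = 5 · 0.3793 = 1.8963.

T² ≈ 1.8963


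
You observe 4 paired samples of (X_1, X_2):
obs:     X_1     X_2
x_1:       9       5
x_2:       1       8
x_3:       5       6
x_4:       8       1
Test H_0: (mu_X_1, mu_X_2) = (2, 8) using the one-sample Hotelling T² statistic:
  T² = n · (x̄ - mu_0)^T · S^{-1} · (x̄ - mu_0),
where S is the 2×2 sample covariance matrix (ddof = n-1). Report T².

Step 1 — sample mean vector:
  mean(X_1) = (9 + 1 + 5 + 8) / 4 = 23/4 = 5.75
  mean(X_2) = (5 + 8 + 6 + 1) / 4 = 20/4 = 5
  x̄ = (5.75, 5),  deviation x̄ - mu_0 = (5.75, 5) - (2, 8) = (3.75, -3).

Step 2 — sample covariance matrix, S[i,j] = (1/(n-1)) · Σ_k (x_{k,i} - mean_i) · (x_{k,j} - mean_j), divisor n-1 = 3:
  S[X_1,X_1] = ((3.25)·(3.25) + (-4.75)·(-4.75) + (-0.75)·(-0.75) + (2.25)·(2.25)) / 3 = 38.75/3 = 12.9167
  S[X_1,X_2] = ((3.25)·(0) + (-4.75)·(3) + (-0.75)·(1) + (2.25)·(-4)) / 3 = -24/3 = -8
  S[X_2,X_2] = ((0)·(0) + (3)·(3) + (1)·(1) + (-4)·(-4)) / 3 = 26/3 = 8.6667
  S = [[12.9167, -8],
 [-8, 8.6667]].

Step 3 — invert S. det(S) = 12.9167·8.6667 - (-8)² = 47.9444.
  S^{-1} = (1/det) · [[d, -b], [-b, a]] = [[0.1808, 0.1669],
 [0.1669, 0.2694]].

Step 4 — quadratic form (x̄ - mu_0)^T · S^{-1} · (x̄ - mu_0):
  S^{-1} · (x̄ - mu_0) = (0.1773, -0.1825),
  (x̄ - mu_0)^T · [...] = (3.75)·(0.1773) + (-3)·(-0.1825) = 1.2123.

Step 5 — scale by n: T² = 4 · 1.2123 = 4.8494.

T² ≈ 4.8494


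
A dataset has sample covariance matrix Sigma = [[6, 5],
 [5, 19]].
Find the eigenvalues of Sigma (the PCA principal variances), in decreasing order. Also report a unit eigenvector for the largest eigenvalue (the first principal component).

Step 1 — characteristic polynomial of 2×2 Sigma:
  det(Sigma - λI) = λ² - trace · λ + det = 0.
  trace = 6 + 19 = 25, det = 6·19 - (5)² = 89.
Step 2 — discriminant:
  Δ = trace² - 4·det = 625 - 356 = 269.
Step 3 — eigenvalues:
  λ = (trace ± √Δ)/2 = (25 ± 16.4012)/2,
  λ_1 = 20.7006,  λ_2 = 4.2994.

Step 4 — unit eigenvector for λ_1: solve (Sigma - λ_1 I)v = 0. First row:
  (6 - 20.7006)·v_x + (5)·v_y = 0, i.e. (-14.7006)·v_x + (5)·v_y = 0,
  so v ∝ (b, λ_1 - a) = (5, 14.7006) = u.
  ||u|| = √((5)² + (14.7006)²) = √(241.1079) ≈ 15.5277,
  v_1 = u/||u|| ≈ (0.322, 0.9467) (||v_1|| = 1).

λ_1 = 20.7006,  λ_2 = 4.2994;  v_1 ≈ (0.322, 0.9467)


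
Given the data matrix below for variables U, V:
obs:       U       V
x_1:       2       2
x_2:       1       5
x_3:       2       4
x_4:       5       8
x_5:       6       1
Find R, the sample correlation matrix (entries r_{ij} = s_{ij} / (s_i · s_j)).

Step 1 — column means:
  mean(U) = (2 + 1 + 2 + 5 + 6) / 5 = 16/5 = 3.2
  mean(V) = (2 + 5 + 4 + 8 + 1) / 5 = 20/5 = 4

Step 2 — sample variances and covariances s[i,j] = (1/(n-1)) · Σ_k (x_{k,i} - mean_i) · (x_{k,j} - mean_j), with n-1 = 4:
  s[U,U] = ((-1.2)·(-1.2) + (-2.2)·(-2.2) + (-1.2)·(-1.2) + (1.8)·(1.8) + (2.8)·(2.8)) / 4 = 18.8/4 = 4.7
  s[U,V] = ((-1.2)·(-2) + (-2.2)·(1) + (-1.2)·(0) + (1.8)·(4) + (2.8)·(-3)) / 4 = -1/4 = -0.25
  s[V,V] = ((-2)·(-2) + (1)·(1) + (0)·(0) + (4)·(4) + (-3)·(-3)) / 4 = 30/4 = 7.5
  Sample standard deviations s_i = √(s[i,i]):
  s(U) = √(4.7) = 2.1679
  s(V) = √(7.5) = 2.7386

Step 3 — r_{ij} = s_{ij} / (s_i · s_j):
  r[U,U] = 1 (diagonal).
  r[U,V] = -0.25 / (2.1679 · 2.7386) = -0.25 / 5.9372 = -0.0421
  r[V,V] = 1 (diagonal).

R is symmetric with unit diagonal. Assembling:

R = [[1, -0.0421],
 [-0.0421, 1]]


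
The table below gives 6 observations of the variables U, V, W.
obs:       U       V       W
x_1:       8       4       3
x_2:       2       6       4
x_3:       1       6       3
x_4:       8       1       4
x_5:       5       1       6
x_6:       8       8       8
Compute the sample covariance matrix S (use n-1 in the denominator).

Step 1 — column means:
  mean(U) = (8 + 2 + 1 + 8 + 5 + 8) / 6 = 32/6 = 5.3333
  mean(V) = (4 + 6 + 6 + 1 + 1 + 8) / 6 = 26/6 = 4.3333
  mean(W) = (3 + 4 + 3 + 4 + 6 + 8) / 6 = 28/6 = 4.6667

Step 2 — sample covariance S[i,j] = (1/(n-1)) · Σ_k (x_{k,i} - mean_i) · (x_{k,j} - mean_j), with n-1 = 5.
  S[U,U] = ((2.6667)·(2.6667) + (-3.3333)·(-3.3333) + (-4.3333)·(-4.3333) + (2.6667)·(2.6667) + (-0.3333)·(-0.3333) + (2.6667)·(2.6667)) / 5 = 51.3333/5 = 10.2667
  S[U,V] = ((2.6667)·(-0.3333) + (-3.3333)·(1.6667) + (-4.3333)·(1.6667) + (2.6667)·(-3.3333) + (-0.3333)·(-3.3333) + (2.6667)·(3.6667)) / 5 = -11.6667/5 = -2.3333
  S[U,W] = ((2.6667)·(-1.6667) + (-3.3333)·(-0.6667) + (-4.3333)·(-1.6667) + (2.6667)·(-0.6667) + (-0.3333)·(1.3333) + (2.6667)·(3.3333)) / 5 = 11.6667/5 = 2.3333
  S[V,V] = ((-0.3333)·(-0.3333) + (1.6667)·(1.6667) + (1.6667)·(1.6667) + (-3.3333)·(-3.3333) + (-3.3333)·(-3.3333) + (3.6667)·(3.6667)) / 5 = 41.3333/5 = 8.2667
  S[V,W] = ((-0.3333)·(-1.6667) + (1.6667)·(-0.6667) + (1.6667)·(-1.6667) + (-3.3333)·(-0.6667) + (-3.3333)·(1.3333) + (3.6667)·(3.3333)) / 5 = 6.6667/5 = 1.3333
  S[W,W] = ((-1.6667)·(-1.6667) + (-0.6667)·(-0.6667) + (-1.6667)·(-1.6667) + (-0.6667)·(-0.6667) + (1.3333)·(1.3333) + (3.3333)·(3.3333)) / 5 = 19.3333/5 = 3.8667

S is symmetric (S[j,i] = S[i,j]). Assembling:

S = [[10.2667, -2.3333, 2.3333],
 [-2.3333, 8.2667, 1.3333],
 [2.3333, 1.3333, 3.8667]]


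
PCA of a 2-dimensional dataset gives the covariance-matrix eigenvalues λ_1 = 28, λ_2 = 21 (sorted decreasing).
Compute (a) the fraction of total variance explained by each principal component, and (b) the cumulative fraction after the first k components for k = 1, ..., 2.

Step 1 — total variance = trace(Sigma) = Σ λ_i = 28 + 21 = 49.

Step 2 — fraction explained by component i = λ_i / Σ λ:
  PC1: 28/49 = 0.5714
  PC2: 21/49 = 0.4286

Step 3 — cumulative fraction after k components = (λ_1 + ... + λ_k) / Σ λ:
  k = 1: 28/49 = 0.5714
  k = 2: (28 + 21)/49 = 49/49 = 1

Summary (fraction, with percent):

explained: PC1 0.5714 (57.14%), PC2 0.4286 (42.86%);  cumulative: 0.5714, 1


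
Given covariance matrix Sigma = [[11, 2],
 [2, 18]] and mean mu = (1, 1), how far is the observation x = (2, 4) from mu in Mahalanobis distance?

Step 1 — centre the observation: (x - mu) = (1, 3).

Step 2 — invert Sigma. det(Sigma) = 11·18 - (2)² = 194.
  Sigma^{-1} = (1/det) · [[d, -b], [-b, a]] = [[0.0928, -0.0103],
 [-0.0103, 0.0567]].

Step 3 — form the quadratic (x - mu)^T · Sigma^{-1} · (x - mu):
  Sigma^{-1} · (x - mu) = (0.0619, 0.1598).
  (x - mu)^T · [Sigma^{-1} · (x - mu)] = (1)·(0.0619) + (3)·(0.1598) = 0.5412.

Step 4 — take square root: d = √(0.5412) ≈ 0.7357.

d(x, mu) = √(0.5412) ≈ 0.7357


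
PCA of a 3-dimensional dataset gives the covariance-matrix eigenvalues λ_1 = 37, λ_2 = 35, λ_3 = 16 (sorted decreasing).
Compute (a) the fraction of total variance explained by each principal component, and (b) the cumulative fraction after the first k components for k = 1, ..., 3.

Step 1 — total variance = trace(Sigma) = Σ λ_i = 37 + 35 + 16 = 88.

Step 2 — fraction explained by component i = λ_i / Σ λ:
  PC1: 37/88 = 0.4205
  PC2: 35/88 = 0.3977
  PC3: 16/88 = 0.1818

Step 3 — cumulative fraction after k components = (λ_1 + ... + λ_k) / Σ λ:
  k = 1: 37/88 = 0.4205
  k = 2: (37 + 35)/88 = 72/88 = 0.8182
  k = 3: (37 + 35 + 16)/88 = 88/88 = 1

Summary (fraction, with percent):

explained: PC1 0.4205 (42.05%), PC2 0.3977 (39.77%), PC3 0.1818 (18.18%);  cumulative: 0.4205, 0.8182, 1


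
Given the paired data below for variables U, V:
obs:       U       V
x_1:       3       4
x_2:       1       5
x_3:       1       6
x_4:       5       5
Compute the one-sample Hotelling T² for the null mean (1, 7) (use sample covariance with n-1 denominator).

Step 1 — sample mean vector:
  mean(U) = (3 + 1 + 1 + 5) / 4 = 10/4 = 2.5
  mean(V) = (4 + 5 + 6 + 5) / 4 = 20/4 = 5
  x̄ = (2.5, 5),  deviation x̄ - mu_0 = (2.5, 5) - (1, 7) = (1.5, -2).

Step 2 — sample covariance matrix, S[i,j] = (1/(n-1)) · Σ_k (x_{k,i} - mean_i) · (x_{k,j} - mean_j), divisor n-1 = 3:
  S[U,U] = ((0.5)·(0.5) + (-1.5)·(-1.5) + (-1.5)·(-1.5) + (2.5)·(2.5)) / 3 = 11/3 = 3.6667
  S[U,V] = ((0.5)·(-1) + (-1.5)·(0) + (-1.5)·(1) + (2.5)·(0)) / 3 = -2/3 = -0.6667
  S[V,V] = ((-1)·(-1) + (0)·(0) + (1)·(1) + (0)·(0)) / 3 = 2/3 = 0.6667
  S = [[3.6667, -0.6667],
 [-0.6667, 0.6667]].

Step 3 — invert S. det(S) = 3.6667·0.6667 - (-0.6667)² = 2.
  S^{-1} = (1/det) · [[d, -b], [-b, a]] = [[0.3333, 0.3333],
 [0.3333, 1.8333]].

Step 4 — quadratic form (x̄ - mu_0)^T · S^{-1} · (x̄ - mu_0):
  S^{-1} · (x̄ - mu_0) = (-0.1667, -3.1667),
  (x̄ - mu_0)^T · [...] = (1.5)·(-0.1667) + (-2)·(-3.1667) = 6.0833.

Step 5 — scale by n: T² = 4 · 6.0833 = 24.3333.

T² ≈ 24.3333


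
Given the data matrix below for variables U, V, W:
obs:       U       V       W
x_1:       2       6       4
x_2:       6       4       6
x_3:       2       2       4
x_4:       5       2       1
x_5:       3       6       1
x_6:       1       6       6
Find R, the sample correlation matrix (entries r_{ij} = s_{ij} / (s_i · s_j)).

Step 1 — column means:
  mean(U) = (2 + 6 + 2 + 5 + 3 + 1) / 6 = 19/6 = 3.1667
  mean(V) = (6 + 4 + 2 + 2 + 6 + 6) / 6 = 26/6 = 4.3333
  mean(W) = (4 + 6 + 4 + 1 + 1 + 6) / 6 = 22/6 = 3.6667

Step 2 — sample variances and covariances s[i,j] = (1/(n-1)) · Σ_k (x_{k,i} - mean_i) · (x_{k,j} - mean_j), with n-1 = 5:
  s[U,U] = ((-1.1667)·(-1.1667) + (2.8333)·(2.8333) + (-1.1667)·(-1.1667) + (1.8333)·(1.8333) + (-0.1667)·(-0.1667) + (-2.1667)·(-2.1667)) / 5 = 18.8333/5 = 3.7667
  s[U,V] = ((-1.1667)·(1.6667) + (2.8333)·(-0.3333) + (-1.1667)·(-2.3333) + (1.8333)·(-2.3333) + (-0.1667)·(1.6667) + (-2.1667)·(1.6667)) / 5 = -8.3333/5 = -1.6667
  s[U,W] = ((-1.1667)·(0.3333) + (2.8333)·(2.3333) + (-1.1667)·(0.3333) + (1.8333)·(-2.6667) + (-0.1667)·(-2.6667) + (-2.1667)·(2.3333)) / 5 = -3.6667/5 = -0.7333
  s[V,V] = ((1.6667)·(1.6667) + (-0.3333)·(-0.3333) + (-2.3333)·(-2.3333) + (-2.3333)·(-2.3333) + (1.6667)·(1.6667) + (1.6667)·(1.6667)) / 5 = 19.3333/5 = 3.8667
  s[V,W] = ((1.6667)·(0.3333) + (-0.3333)·(2.3333) + (-2.3333)·(0.3333) + (-2.3333)·(-2.6667) + (1.6667)·(-2.6667) + (1.6667)·(2.3333)) / 5 = 4.6667/5 = 0.9333
  s[W,W] = ((0.3333)·(0.3333) + (2.3333)·(2.3333) + (0.3333)·(0.3333) + (-2.6667)·(-2.6667) + (-2.6667)·(-2.6667) + (2.3333)·(2.3333)) / 5 = 25.3333/5 = 5.0667
  Sample standard deviations s_i = √(s[i,i]):
  s(U) = √(3.7667) = 1.9408
  s(V) = √(3.8667) = 1.9664
  s(W) = √(5.0667) = 2.2509

Step 3 — r_{ij} = s_{ij} / (s_i · s_j):
  r[U,U] = 1 (diagonal).
  r[U,V] = -1.6667 / (1.9408 · 1.9664) = -1.6667 / 3.8163 = -0.4367
  r[U,W] = -0.7333 / (1.9408 · 2.2509) = -0.7333 / 4.3686 = -0.1679
  r[V,V] = 1 (diagonal).
  r[V,W] = 0.9333 / (1.9664 · 2.2509) = 0.9333 / 4.4262 = 0.2109
  r[W,W] = 1 (diagonal).

R is symmetric with unit diagonal. Assembling:

R = [[1, -0.4367, -0.1679],
 [-0.4367, 1, 0.2109],
 [-0.1679, 0.2109, 1]]
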